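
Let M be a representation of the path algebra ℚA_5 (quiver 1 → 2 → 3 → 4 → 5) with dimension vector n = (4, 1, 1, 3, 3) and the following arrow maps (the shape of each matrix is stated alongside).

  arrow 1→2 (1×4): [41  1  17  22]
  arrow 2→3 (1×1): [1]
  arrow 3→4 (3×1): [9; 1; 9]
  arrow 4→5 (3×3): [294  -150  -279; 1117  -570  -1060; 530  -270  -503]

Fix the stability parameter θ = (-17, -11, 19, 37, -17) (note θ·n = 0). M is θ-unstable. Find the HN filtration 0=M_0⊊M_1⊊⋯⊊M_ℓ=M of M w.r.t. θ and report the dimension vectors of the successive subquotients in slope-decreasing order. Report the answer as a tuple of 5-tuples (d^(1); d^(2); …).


Barcode: M ≅ I[1,1]^3, I[1,5], I[4,4], I[4,5], I[5,5]. HN layers by μ_θ (5 steps, strictly decreasing):
  μ^(1)=37; μ^(2)=13; μ^(3)=10; μ^(4)=-11; μ^(5)=-17

((0, 0, 0, 1, 0); (0, 0, 1, 1, 1); (0, 0, 0, 1, 1); (0, 1, 0, 0, 0); (4, 0, 0, 0, 1))


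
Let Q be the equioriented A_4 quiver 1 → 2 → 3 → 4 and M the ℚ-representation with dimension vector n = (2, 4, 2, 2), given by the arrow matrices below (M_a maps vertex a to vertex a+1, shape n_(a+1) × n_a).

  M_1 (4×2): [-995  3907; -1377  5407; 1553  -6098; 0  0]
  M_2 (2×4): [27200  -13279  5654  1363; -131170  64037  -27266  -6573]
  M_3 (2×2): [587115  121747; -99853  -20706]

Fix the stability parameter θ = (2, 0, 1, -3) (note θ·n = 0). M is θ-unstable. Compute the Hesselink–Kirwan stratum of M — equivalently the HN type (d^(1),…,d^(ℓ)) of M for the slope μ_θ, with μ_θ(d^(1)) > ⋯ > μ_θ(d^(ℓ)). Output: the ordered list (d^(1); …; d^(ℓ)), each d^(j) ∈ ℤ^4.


Interval decomposition of M: I[1,2], I[1,4], I[2,2], I[2,4].
HN type (ℓ=3): μ^(1)=1; μ^(2)=0; μ^(3)=-2/3

((1, 1, 0, 0); (1, 2, 1, 1); (0, 1, 1, 1))


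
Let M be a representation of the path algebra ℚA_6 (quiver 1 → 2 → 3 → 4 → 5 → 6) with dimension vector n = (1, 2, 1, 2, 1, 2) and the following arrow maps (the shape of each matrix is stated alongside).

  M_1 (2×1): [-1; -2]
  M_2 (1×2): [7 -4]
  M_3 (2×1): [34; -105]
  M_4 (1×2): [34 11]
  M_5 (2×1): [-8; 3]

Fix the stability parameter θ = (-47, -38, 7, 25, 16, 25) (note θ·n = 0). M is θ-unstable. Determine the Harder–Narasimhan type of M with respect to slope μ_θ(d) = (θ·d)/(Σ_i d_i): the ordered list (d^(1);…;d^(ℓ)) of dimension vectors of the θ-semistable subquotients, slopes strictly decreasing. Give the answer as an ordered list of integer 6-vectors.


Interval decomposition of M: I[1,6], I[2,2], I[4,4], I[6,6].
HN type (ℓ=5): μ^(1)=25; μ^(2)=41/2; μ^(3)=7; μ^(4)=-38; μ^(5)=-47

((0, 0, 0, 1, 0, 2); (0, 0, 0, 1, 1, 0); (0, 0, 1, 0, 0, 0); (0, 2, 0, 0, 0, 0); (1, 0, 0, 0, 0, 0))


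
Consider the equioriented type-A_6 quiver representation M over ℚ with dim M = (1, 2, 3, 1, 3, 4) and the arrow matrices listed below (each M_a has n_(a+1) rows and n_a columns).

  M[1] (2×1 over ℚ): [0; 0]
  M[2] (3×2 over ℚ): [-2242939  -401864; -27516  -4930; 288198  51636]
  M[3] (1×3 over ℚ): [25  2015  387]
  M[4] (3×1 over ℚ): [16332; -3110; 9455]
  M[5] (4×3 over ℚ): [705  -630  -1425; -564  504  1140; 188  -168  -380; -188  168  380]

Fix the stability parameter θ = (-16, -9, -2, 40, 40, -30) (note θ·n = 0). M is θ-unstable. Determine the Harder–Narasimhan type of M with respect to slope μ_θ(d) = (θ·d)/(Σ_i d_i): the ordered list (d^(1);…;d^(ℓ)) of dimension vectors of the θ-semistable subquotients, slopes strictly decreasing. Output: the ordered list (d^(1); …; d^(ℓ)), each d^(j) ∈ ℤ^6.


Barcode: M ≅ I[1,1], I[2,3], I[2,6], I[3,3], I[5,5]^2, I[6,6]^3. HN layers by μ_θ (6 steps, strictly decreasing):
  μ^(1)=40; μ^(2)=50/3; μ^(3)=-2; μ^(4)=-9; μ^(5)=-16; μ^(6)=-30

((0, 0, 0, 0, 2, 0); (0, 0, 0, 1, 1, 1); (0, 0, 3, 0, 0, 0); (0, 2, 0, 0, 0, 0); (1, 0, 0, 0, 0, 0); (0, 0, 0, 0, 0, 3))


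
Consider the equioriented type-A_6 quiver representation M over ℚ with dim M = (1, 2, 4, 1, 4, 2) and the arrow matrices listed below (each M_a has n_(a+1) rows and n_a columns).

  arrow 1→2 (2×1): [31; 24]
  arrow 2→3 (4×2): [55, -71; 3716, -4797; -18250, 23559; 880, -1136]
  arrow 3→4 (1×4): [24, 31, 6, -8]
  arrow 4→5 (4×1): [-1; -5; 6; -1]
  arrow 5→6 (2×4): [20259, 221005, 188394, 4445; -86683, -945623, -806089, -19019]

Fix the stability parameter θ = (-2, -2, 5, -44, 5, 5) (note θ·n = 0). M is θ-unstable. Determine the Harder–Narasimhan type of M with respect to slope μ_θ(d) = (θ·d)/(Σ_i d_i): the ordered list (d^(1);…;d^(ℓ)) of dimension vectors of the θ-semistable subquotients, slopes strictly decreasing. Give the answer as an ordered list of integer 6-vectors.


Barcode: M ≅ I[1,3], I[2,6], I[3,3]^2, I[5,5]^2, I[5,6]. HN layers by μ_θ (3 steps, strictly decreasing):
  μ^(1)=5; μ^(2)=-2; μ^(3)=-41/3

((0, 0, 3, 0, 4, 2); (1, 1, 0, 0, 0, 0); (0, 1, 1, 1, 0, 0))


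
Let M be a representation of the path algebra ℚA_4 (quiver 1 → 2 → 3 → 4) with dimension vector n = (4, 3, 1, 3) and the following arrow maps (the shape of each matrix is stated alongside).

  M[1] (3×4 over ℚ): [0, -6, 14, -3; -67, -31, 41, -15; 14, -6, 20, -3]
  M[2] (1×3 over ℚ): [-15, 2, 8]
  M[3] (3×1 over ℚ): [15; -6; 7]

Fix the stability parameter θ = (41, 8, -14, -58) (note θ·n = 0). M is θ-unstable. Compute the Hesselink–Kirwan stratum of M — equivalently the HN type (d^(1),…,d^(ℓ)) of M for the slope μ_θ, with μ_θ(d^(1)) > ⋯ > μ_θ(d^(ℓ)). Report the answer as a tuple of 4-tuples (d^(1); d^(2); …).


Barcode: M ≅ I[1,1], I[1,2]^2, I[1,4], I[4,4]^2. HN layers by μ_θ (4 steps, strictly decreasing):
  μ^(1)=41; μ^(2)=49/2; μ^(3)=-23/4; μ^(4)=-58

((1, 0, 0, 0); (2, 2, 0, 0); (1, 1, 1, 1); (0, 0, 0, 2))


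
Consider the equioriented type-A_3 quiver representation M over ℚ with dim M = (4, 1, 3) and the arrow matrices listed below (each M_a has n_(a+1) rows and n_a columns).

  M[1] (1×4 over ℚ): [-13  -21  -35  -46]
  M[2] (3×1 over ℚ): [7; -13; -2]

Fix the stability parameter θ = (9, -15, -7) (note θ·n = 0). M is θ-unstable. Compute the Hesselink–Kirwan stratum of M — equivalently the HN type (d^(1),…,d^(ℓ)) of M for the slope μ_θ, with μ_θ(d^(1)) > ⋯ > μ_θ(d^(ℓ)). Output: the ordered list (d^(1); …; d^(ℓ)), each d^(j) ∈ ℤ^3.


Via rank(M_{q-1}∘⋯∘M_p): M ≅ I[1,1]^3, I[1,3], I[3,3]^2.
μ_θ-semistable layers: μ^(1)=9; μ^(2)=-13/3; μ^(3)=-7

((3, 0, 0); (1, 1, 1); (0, 0, 2))


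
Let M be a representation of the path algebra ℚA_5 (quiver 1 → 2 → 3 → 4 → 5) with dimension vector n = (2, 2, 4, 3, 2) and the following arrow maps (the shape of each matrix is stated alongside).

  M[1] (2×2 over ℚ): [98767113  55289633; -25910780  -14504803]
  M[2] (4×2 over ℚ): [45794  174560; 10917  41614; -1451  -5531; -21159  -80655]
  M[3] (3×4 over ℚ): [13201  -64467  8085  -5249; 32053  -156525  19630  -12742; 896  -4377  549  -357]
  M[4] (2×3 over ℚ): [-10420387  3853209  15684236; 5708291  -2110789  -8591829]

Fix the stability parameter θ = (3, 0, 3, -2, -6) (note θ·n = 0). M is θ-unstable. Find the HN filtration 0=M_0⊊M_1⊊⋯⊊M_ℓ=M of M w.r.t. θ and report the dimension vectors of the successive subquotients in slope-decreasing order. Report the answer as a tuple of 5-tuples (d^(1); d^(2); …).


Via rank(M_{q-1}∘⋯∘M_p): M ≅ I[1,3], I[1,5], I[3,4], I[3,5].
μ_θ-semistable layers: μ^(1)=3; μ^(2)=3/2; μ^(3)=1/2; μ^(4)=-2/5; μ^(5)=-5/3

((0, 0, 1, 0, 0); (1, 1, 0, 0, 0); (0, 0, 1, 1, 0); (1, 1, 1, 1, 1); (0, 0, 1, 1, 1))


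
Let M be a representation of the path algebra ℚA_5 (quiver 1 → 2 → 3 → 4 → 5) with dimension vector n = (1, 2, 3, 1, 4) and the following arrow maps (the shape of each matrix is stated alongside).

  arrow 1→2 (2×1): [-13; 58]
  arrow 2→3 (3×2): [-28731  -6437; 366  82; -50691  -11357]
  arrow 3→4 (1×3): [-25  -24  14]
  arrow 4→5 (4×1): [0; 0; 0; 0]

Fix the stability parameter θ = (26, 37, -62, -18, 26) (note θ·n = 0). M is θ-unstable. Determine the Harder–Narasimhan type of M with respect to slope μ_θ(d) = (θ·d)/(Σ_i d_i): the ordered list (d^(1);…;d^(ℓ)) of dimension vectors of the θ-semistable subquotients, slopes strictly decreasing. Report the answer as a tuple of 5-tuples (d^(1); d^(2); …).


Barcode: M ≅ I[1,4], I[2,2], I[3,3]^2, I[5,5]^4. HN layers by μ_θ (4 steps, strictly decreasing):
  μ^(1)=37; μ^(2)=26; μ^(3)=-17/4; μ^(4)=-62

((0, 1, 0, 0, 0); (0, 0, 0, 0, 4); (1, 1, 1, 1, 0); (0, 0, 2, 0, 0))


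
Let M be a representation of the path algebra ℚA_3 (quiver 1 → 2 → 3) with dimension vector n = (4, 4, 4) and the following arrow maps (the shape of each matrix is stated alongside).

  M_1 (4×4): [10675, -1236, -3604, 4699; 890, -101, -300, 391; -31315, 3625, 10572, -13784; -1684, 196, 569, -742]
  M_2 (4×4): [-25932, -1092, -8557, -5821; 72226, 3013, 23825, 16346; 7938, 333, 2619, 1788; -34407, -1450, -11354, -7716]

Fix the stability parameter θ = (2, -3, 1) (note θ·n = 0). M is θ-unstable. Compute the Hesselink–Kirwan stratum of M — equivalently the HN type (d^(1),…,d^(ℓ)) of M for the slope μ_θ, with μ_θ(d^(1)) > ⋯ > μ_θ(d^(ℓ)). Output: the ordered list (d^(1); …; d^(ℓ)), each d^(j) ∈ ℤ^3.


Via rank(M_{q-1}∘⋯∘M_p): M ≅ I[1,1], I[1,3]^3, I[2,3].
μ_θ-semistable layers: μ^(1)=2; μ^(2)=1; μ^(3)=-1/2; μ^(4)=-3

((1, 0, 0); (0, 0, 4); (3, 3, 0); (0, 1, 0))


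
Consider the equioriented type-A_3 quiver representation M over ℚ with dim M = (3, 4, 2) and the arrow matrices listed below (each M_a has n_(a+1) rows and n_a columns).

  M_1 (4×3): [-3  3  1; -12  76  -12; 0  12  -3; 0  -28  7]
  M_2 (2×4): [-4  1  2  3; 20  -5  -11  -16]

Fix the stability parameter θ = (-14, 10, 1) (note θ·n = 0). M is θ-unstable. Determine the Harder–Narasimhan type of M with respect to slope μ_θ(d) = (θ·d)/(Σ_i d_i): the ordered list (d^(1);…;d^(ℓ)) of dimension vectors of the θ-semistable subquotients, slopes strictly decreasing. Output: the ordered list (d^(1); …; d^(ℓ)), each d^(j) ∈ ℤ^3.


Barcode: M ≅ I[1,1], I[1,2], I[1,3], I[2,2], I[2,3]. HN layers by μ_θ (3 steps, strictly decreasing):
  μ^(1)=10; μ^(2)=11/2; μ^(3)=-14

((0, 2, 0); (0, 2, 2); (3, 0, 0))


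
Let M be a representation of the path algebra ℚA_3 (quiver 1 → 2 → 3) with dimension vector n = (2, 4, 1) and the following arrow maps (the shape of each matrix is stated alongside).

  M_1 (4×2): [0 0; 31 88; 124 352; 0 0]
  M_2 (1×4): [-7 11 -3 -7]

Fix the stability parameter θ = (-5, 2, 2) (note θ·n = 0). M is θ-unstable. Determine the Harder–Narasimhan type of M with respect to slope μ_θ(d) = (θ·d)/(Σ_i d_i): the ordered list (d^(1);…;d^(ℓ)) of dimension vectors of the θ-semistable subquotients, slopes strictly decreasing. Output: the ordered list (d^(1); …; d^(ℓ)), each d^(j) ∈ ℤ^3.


Interval decomposition of M: I[1,1], I[1,3], I[2,2]^3.
HN type (ℓ=2): μ^(1)=2; μ^(2)=-5

((0, 4, 1); (2, 0, 0))


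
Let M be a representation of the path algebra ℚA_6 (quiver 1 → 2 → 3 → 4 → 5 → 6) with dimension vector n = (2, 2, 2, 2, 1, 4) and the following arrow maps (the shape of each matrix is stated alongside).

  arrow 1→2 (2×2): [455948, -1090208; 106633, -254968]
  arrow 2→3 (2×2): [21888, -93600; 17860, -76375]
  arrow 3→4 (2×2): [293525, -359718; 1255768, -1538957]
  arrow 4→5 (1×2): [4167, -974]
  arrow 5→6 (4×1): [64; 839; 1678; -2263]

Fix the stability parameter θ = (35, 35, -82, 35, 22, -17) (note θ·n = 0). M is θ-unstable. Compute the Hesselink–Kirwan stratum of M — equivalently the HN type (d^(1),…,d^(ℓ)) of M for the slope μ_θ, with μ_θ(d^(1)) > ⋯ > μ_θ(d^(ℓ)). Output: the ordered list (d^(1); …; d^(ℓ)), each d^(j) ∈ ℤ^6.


Via rank(M_{q-1}∘⋯∘M_p): M ≅ I[1,1], I[1,6], I[2,2], I[3,4], I[6,6]^3.
μ_θ-semistable layers: μ^(1)=35; μ^(2)=40/3; μ^(3)=-4; μ^(4)=-17; μ^(5)=-82

((1, 1, 0, 1, 0, 0); (0, 0, 0, 1, 1, 1); (1, 1, 1, 0, 0, 0); (0, 0, 0, 0, 0, 3); (0, 0, 1, 0, 0, 0))


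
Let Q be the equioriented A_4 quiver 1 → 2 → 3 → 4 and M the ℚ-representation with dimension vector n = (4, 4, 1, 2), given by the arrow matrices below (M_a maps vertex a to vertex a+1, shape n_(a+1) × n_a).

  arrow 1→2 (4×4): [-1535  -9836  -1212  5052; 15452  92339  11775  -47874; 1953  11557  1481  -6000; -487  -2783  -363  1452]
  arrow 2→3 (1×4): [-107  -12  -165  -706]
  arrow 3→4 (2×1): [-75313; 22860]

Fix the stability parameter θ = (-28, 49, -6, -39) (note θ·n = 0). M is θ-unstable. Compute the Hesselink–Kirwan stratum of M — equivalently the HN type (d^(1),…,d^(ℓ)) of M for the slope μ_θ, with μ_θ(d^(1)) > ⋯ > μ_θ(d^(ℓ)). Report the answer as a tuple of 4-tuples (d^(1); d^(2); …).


Interval decomposition of M: I[1,1], I[1,2]^2, I[1,4], I[2,2], I[4,4].
HN type (ℓ=4): μ^(1)=49; μ^(2)=4/3; μ^(3)=-28; μ^(4)=-39

((0, 3, 0, 0); (0, 1, 1, 1); (4, 0, 0, 0); (0, 0, 0, 1))


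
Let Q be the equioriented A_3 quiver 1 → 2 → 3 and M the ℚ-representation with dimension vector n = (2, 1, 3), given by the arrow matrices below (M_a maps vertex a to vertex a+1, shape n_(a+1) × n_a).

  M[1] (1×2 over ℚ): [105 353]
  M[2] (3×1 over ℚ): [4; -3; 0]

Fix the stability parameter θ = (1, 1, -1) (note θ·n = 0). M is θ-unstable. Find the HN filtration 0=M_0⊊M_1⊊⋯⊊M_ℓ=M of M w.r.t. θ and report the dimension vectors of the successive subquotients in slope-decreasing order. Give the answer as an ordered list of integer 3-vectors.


Via rank(M_{q-1}∘⋯∘M_p): M ≅ I[1,1], I[1,3], I[3,3]^2.
μ_θ-semistable layers: μ^(1)=1; μ^(2)=1/3; μ^(3)=-1

((1, 0, 0); (1, 1, 1); (0, 0, 2))


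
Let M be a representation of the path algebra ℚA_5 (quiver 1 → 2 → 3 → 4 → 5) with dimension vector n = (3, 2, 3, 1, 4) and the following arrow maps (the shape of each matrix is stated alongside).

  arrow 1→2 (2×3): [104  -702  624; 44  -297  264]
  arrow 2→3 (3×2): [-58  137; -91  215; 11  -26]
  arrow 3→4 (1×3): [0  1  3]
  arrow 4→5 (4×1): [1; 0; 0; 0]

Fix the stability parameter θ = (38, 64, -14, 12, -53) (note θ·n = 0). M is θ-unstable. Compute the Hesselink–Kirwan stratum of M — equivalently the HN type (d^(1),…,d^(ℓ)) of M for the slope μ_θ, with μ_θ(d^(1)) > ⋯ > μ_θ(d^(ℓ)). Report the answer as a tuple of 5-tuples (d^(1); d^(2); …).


Via rank(M_{q-1}∘⋯∘M_p): M ≅ I[1,1]^2, I[1,5], I[2,3], I[3,3], I[5,5]^3.
μ_θ-semistable layers: μ^(1)=38; μ^(2)=25; μ^(3)=47/5; μ^(4)=-14; μ^(5)=-53

((2, 0, 0, 0, 0); (0, 1, 1, 0, 0); (1, 1, 1, 1, 1); (0, 0, 1, 0, 0); (0, 0, 0, 0, 3))


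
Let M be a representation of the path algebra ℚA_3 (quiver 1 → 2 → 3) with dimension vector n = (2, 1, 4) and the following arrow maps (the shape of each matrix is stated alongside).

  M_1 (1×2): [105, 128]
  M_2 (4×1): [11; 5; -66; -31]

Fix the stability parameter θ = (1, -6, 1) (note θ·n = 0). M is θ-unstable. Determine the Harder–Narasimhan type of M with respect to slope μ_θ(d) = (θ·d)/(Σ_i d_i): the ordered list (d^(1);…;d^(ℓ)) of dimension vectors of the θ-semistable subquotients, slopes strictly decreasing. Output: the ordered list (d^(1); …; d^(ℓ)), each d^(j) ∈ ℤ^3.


Interval decomposition of M: I[1,1], I[1,3], I[3,3]^3.
HN type (ℓ=2): μ^(1)=1; μ^(2)=-5/2

((1, 0, 4); (1, 1, 0))


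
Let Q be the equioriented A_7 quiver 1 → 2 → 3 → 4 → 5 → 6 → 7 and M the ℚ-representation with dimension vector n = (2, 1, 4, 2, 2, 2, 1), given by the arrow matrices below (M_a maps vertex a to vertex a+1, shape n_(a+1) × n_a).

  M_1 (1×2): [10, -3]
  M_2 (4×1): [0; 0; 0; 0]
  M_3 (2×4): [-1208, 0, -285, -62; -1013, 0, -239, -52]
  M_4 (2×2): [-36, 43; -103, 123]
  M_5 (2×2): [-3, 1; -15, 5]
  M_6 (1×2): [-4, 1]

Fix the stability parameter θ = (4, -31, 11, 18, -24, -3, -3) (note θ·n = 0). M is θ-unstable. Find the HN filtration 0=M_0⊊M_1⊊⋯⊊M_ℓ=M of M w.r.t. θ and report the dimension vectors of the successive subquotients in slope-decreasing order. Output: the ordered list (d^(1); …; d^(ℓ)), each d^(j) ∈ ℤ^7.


Via rank(M_{q-1}∘⋯∘M_p): M ≅ I[1,1], I[1,2], I[3,3]^2, I[3,5], I[3,7], I[6,6].
μ_θ-semistable layers: μ^(1)=11; μ^(2)=4; μ^(3)=5/3; μ^(4)=-1/5; μ^(5)=-3; μ^(6)=-27/2

((0, 0, 2, 0, 0, 0, 0); (1, 0, 0, 0, 0, 0, 0); (0, 0, 1, 1, 1, 0, 0); (0, 0, 1, 1, 1, 1, 1); (0, 0, 0, 0, 0, 1, 0); (1, 1, 0, 0, 0, 0, 0))


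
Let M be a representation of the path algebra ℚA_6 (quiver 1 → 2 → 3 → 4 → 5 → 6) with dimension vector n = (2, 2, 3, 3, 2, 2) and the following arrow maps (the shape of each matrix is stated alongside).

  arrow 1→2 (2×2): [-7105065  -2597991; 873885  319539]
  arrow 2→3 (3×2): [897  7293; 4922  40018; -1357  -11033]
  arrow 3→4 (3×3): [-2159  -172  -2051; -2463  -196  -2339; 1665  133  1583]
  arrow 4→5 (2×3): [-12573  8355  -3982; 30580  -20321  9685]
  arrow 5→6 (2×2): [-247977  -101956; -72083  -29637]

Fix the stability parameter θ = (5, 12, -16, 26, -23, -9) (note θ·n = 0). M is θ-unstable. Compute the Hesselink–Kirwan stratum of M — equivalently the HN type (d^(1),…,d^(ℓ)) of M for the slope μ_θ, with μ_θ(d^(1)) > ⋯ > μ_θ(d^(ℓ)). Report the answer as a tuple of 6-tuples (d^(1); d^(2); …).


Barcode: M ≅ I[1,1], I[1,2], I[2,3], I[3,6]^2, I[4,4]. HN layers by μ_θ (5 steps, strictly decreasing):
  μ^(1)=26; μ^(2)=12; μ^(3)=5; μ^(4)=-2; μ^(5)=-16

((0, 0, 0, 1, 0, 0); (0, 1, 0, 0, 0, 0); (2, 0, 0, 0, 0, 0); (0, 1, 1, 2, 2, 2); (0, 0, 2, 0, 0, 0))


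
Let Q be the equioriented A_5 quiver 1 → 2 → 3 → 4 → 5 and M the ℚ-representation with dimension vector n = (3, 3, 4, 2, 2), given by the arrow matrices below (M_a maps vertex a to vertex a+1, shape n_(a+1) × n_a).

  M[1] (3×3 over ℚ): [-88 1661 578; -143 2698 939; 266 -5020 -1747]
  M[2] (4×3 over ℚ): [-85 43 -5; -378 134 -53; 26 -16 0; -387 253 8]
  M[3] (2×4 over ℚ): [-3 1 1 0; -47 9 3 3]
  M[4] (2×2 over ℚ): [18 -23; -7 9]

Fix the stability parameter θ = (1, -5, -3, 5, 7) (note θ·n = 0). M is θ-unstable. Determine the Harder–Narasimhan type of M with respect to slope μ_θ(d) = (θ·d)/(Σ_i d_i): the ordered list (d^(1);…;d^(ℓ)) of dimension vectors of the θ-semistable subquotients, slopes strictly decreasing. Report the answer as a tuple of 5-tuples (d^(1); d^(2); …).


Interval decomposition of M: I[1,3], I[1,5]^2, I[3,3].
HN type (ℓ=4): μ^(1)=7; μ^(2)=5; μ^(3)=-7/3; μ^(4)=-3

((0, 0, 0, 0, 2); (0, 0, 0, 2, 0); (3, 3, 3, 0, 0); (0, 0, 1, 0, 0))


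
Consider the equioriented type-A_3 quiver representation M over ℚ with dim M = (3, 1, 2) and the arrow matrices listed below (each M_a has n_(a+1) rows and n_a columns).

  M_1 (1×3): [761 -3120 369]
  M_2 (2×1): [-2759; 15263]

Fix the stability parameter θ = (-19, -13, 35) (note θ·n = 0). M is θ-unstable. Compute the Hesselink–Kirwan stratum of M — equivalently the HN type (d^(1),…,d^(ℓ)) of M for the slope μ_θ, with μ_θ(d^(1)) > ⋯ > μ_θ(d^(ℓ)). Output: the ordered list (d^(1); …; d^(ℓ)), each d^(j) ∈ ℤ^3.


Interval decomposition of M: I[1,1]^2, I[1,3], I[3,3].
HN type (ℓ=3): μ^(1)=35; μ^(2)=-13; μ^(3)=-19

((0, 0, 2); (0, 1, 0); (3, 0, 0))


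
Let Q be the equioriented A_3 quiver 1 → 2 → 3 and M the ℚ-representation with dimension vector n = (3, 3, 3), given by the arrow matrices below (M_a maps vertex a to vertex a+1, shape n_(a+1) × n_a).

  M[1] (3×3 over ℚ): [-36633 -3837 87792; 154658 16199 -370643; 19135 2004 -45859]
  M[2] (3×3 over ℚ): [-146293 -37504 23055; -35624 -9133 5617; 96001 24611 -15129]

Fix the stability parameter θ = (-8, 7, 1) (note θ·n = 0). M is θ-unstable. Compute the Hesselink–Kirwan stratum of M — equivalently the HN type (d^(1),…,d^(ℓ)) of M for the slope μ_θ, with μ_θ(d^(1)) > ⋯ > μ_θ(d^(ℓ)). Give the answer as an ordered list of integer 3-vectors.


Barcode: M ≅ I[1,3]^3. HN layers by μ_θ (2 steps, strictly decreasing):
  μ^(1)=4; μ^(2)=-8

((0, 3, 3); (3, 0, 0))


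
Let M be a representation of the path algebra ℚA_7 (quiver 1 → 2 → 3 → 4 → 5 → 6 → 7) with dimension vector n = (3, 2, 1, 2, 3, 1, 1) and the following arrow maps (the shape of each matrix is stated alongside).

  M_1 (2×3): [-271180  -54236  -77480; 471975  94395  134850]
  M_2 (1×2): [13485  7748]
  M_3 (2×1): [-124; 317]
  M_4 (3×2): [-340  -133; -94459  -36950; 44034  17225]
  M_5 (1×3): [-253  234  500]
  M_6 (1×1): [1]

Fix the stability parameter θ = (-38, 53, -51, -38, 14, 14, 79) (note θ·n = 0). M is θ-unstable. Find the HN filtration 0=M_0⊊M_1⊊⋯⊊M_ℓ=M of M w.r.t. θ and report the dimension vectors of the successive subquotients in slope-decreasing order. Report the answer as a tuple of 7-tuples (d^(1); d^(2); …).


Via rank(M_{q-1}∘⋯∘M_p): M ≅ I[1,1]^2, I[1,2], I[2,7], I[4,5], I[5,5].
μ_θ-semistable layers: μ^(1)=79; μ^(2)=53; μ^(3)=14; μ^(4)=-12; μ^(5)=-38

((0, 0, 0, 0, 0, 0, 1); (0, 1, 0, 0, 0, 0, 0); (0, 0, 0, 0, 3, 1, 0); (0, 1, 1, 1, 0, 0, 0); (3, 0, 0, 1, 0, 0, 0))


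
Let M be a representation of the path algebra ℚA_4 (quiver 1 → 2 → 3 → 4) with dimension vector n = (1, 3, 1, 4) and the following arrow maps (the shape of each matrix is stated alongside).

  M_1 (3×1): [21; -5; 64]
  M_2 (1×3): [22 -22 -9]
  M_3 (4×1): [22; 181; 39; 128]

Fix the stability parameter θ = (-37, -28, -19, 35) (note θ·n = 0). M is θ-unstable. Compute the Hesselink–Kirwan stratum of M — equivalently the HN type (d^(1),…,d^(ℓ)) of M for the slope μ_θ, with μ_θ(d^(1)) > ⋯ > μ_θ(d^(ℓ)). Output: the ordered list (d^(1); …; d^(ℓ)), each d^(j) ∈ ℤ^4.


Barcode: M ≅ I[1,4], I[2,2]^2, I[4,4]^3. HN layers by μ_θ (4 steps, strictly decreasing):
  μ^(1)=35; μ^(2)=-19; μ^(3)=-28; μ^(4)=-37

((0, 0, 0, 4); (0, 0, 1, 0); (0, 3, 0, 0); (1, 0, 0, 0))


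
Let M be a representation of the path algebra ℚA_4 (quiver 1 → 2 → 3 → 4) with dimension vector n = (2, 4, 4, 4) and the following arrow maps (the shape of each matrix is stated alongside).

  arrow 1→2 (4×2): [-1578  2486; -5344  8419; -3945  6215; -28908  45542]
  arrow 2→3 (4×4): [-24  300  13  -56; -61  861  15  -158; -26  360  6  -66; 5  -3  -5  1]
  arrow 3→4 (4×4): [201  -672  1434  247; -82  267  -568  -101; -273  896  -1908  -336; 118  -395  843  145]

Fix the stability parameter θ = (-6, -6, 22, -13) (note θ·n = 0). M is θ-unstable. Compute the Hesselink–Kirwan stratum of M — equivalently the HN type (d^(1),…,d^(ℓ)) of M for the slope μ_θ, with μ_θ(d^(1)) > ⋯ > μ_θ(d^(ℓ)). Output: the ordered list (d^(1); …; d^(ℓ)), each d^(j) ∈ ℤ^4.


Barcode: M ≅ I[1,4]^2, I[2,4]^2. HN layers by μ_θ (2 steps, strictly decreasing):
  μ^(1)=9/2; μ^(2)=-6

((0, 0, 4, 4); (2, 4, 0, 0))


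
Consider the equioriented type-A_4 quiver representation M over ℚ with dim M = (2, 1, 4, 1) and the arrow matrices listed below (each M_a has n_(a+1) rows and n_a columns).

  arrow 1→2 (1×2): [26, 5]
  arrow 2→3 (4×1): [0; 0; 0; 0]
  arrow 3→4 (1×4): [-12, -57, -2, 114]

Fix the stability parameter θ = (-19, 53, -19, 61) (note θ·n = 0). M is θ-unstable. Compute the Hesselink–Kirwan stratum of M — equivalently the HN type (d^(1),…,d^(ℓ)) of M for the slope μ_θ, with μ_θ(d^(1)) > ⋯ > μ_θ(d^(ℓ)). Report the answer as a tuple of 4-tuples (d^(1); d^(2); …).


Interval decomposition of M: I[1,1], I[1,2], I[3,3]^3, I[3,4].
HN type (ℓ=3): μ^(1)=61; μ^(2)=53; μ^(3)=-19

((0, 0, 0, 1); (0, 1, 0, 0); (2, 0, 4, 0))


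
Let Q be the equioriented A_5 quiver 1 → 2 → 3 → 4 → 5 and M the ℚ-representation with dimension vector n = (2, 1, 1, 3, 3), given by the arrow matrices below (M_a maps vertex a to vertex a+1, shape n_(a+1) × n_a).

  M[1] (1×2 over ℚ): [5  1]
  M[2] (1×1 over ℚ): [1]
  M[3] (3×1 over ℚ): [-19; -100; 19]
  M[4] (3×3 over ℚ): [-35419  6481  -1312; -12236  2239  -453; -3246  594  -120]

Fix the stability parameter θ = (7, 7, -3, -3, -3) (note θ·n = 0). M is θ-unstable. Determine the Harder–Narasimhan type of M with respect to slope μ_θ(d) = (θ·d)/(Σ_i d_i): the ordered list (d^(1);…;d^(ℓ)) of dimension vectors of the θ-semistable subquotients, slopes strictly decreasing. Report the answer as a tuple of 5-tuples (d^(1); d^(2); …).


Interval decomposition of M: I[1,1], I[1,5], I[4,4], I[4,5], I[5,5].
HN type (ℓ=3): μ^(1)=7; μ^(2)=1; μ^(3)=-3

((1, 0, 0, 0, 0); (1, 1, 1, 1, 1); (0, 0, 0, 2, 2))


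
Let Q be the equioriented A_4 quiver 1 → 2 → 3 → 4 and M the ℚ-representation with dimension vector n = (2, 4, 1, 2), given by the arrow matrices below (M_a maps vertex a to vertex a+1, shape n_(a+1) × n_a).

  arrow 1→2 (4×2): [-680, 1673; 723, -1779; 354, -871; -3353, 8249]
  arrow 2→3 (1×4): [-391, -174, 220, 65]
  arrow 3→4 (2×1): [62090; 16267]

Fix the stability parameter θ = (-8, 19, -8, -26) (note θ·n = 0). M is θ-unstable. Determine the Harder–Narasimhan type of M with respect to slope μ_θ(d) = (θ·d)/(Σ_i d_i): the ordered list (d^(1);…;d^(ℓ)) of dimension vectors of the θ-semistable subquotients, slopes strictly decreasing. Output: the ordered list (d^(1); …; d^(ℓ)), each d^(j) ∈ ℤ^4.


Via rank(M_{q-1}∘⋯∘M_p): M ≅ I[1,2], I[1,4], I[2,2]^2, I[4,4].
μ_θ-semistable layers: μ^(1)=19; μ^(2)=-5; μ^(3)=-8; μ^(4)=-26

((0, 3, 0, 0); (0, 1, 1, 1); (2, 0, 0, 0); (0, 0, 0, 1))


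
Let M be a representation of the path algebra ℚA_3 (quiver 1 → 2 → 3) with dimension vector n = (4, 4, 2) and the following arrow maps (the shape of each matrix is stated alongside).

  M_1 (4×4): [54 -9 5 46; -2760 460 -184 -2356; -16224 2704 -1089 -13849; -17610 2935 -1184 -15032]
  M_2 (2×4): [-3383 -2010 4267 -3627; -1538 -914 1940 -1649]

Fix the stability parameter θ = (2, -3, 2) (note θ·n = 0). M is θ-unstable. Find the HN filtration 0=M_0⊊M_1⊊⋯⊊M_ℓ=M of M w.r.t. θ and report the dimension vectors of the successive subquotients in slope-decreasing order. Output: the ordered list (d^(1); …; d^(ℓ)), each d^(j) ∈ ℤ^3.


Via rank(M_{q-1}∘⋯∘M_p): M ≅ I[1,1], I[1,2], I[1,3]^2, I[2,2].
μ_θ-semistable layers: μ^(1)=2; μ^(2)=-1/2; μ^(3)=-3

((1, 0, 2); (3, 3, 0); (0, 1, 0))


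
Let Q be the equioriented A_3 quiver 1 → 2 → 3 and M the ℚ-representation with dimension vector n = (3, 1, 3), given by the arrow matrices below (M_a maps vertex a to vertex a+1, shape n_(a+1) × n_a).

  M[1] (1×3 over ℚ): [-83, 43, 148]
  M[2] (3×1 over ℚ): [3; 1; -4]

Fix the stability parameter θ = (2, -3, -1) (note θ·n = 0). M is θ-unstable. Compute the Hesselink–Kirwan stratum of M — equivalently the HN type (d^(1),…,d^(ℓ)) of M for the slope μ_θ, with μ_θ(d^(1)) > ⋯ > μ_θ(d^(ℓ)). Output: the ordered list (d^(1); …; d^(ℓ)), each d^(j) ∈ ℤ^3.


Interval decomposition of M: I[1,1]^2, I[1,3], I[3,3]^2.
HN type (ℓ=3): μ^(1)=2; μ^(2)=-2/3; μ^(3)=-1

((2, 0, 0); (1, 1, 1); (0, 0, 2))


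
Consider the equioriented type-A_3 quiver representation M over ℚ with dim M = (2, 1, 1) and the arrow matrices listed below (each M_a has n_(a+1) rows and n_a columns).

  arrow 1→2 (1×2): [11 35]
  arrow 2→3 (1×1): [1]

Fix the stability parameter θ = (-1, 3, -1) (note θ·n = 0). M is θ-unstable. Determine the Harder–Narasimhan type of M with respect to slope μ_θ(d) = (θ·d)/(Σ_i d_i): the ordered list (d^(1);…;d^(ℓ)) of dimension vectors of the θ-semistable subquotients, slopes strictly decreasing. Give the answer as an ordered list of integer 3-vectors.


Via rank(M_{q-1}∘⋯∘M_p): M ≅ I[1,1], I[1,3].
μ_θ-semistable layers: μ^(1)=1; μ^(2)=-1

((0, 1, 1); (2, 0, 0))


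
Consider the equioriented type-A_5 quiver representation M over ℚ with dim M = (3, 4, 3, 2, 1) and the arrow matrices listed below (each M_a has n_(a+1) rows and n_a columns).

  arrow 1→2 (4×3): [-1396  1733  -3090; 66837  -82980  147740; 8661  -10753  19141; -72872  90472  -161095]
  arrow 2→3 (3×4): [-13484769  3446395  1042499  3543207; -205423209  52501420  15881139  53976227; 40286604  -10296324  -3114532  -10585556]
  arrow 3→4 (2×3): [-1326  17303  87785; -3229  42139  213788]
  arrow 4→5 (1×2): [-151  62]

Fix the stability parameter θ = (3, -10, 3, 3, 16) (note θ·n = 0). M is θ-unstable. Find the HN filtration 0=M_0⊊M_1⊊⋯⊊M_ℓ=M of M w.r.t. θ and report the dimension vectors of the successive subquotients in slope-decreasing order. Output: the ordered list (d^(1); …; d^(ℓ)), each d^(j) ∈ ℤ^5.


Via rank(M_{q-1}∘⋯∘M_p): M ≅ I[1,2], I[1,4], I[1,5], I[2,2], I[3,3].
μ_θ-semistable layers: μ^(1)=16; μ^(2)=3; μ^(3)=-7/2; μ^(4)=-10

((0, 0, 0, 0, 1); (0, 0, 3, 2, 0); (3, 3, 0, 0, 0); (0, 1, 0, 0, 0))


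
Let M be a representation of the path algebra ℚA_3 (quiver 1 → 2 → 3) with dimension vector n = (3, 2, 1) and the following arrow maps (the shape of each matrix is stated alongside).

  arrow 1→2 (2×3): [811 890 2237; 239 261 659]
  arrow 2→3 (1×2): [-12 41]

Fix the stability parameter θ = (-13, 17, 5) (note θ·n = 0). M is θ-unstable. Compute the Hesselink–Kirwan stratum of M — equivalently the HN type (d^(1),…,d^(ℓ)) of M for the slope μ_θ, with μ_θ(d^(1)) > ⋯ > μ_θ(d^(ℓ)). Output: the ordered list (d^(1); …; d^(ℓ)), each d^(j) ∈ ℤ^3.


Via rank(M_{q-1}∘⋯∘M_p): M ≅ I[1,1], I[1,2], I[1,3].
μ_θ-semistable layers: μ^(1)=17; μ^(2)=11; μ^(3)=-13

((0, 1, 0); (0, 1, 1); (3, 0, 0))


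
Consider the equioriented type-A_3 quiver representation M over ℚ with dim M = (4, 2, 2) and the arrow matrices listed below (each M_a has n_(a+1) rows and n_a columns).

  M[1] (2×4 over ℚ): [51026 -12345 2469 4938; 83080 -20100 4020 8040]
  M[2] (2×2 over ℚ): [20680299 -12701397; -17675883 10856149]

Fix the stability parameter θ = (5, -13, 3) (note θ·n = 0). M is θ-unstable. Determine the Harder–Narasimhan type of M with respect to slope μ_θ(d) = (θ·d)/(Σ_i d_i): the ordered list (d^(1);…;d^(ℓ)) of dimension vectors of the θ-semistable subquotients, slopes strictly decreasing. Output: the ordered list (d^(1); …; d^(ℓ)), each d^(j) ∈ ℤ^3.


Interval decomposition of M: I[1,1]^3, I[1,3], I[2,2], I[3,3].
HN type (ℓ=4): μ^(1)=5; μ^(2)=3; μ^(3)=-4; μ^(4)=-13

((3, 0, 0); (0, 0, 2); (1, 1, 0); (0, 1, 0))


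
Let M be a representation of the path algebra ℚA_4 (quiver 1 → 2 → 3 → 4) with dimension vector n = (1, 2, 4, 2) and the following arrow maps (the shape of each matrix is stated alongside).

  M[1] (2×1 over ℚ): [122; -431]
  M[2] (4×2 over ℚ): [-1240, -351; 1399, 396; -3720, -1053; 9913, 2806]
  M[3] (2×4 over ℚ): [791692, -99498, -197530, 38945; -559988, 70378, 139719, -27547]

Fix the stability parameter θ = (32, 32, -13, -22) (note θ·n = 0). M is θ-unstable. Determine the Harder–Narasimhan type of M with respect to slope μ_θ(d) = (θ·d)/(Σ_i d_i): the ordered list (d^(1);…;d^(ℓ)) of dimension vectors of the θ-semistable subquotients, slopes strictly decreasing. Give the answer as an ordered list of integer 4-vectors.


Interval decomposition of M: I[1,4], I[2,4], I[3,3]^2.
HN type (ℓ=3): μ^(1)=29/4; μ^(2)=-1; μ^(3)=-13

((1, 1, 1, 1); (0, 1, 1, 1); (0, 0, 2, 0))


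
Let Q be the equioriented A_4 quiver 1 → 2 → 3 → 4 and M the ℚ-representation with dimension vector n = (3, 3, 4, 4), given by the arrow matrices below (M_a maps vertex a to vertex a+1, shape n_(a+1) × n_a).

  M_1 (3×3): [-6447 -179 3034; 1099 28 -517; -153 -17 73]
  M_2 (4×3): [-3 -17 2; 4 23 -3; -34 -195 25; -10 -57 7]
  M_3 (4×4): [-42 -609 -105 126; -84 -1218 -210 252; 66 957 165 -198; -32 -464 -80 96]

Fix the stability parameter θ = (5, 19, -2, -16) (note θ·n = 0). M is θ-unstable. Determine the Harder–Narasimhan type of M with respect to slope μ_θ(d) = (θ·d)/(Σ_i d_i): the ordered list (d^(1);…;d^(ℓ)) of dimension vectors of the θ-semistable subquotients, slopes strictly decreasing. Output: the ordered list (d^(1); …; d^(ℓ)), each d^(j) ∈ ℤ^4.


Interval decomposition of M: I[1,2], I[1,3]^2, I[3,3], I[3,4], I[4,4]^3.
HN type (ℓ=6): μ^(1)=19; μ^(2)=17/2; μ^(3)=5; μ^(4)=-2; μ^(5)=-9; μ^(6)=-16

((0, 1, 0, 0); (0, 2, 2, 0); (3, 0, 0, 0); (0, 0, 1, 0); (0, 0, 1, 1); (0, 0, 0, 3))


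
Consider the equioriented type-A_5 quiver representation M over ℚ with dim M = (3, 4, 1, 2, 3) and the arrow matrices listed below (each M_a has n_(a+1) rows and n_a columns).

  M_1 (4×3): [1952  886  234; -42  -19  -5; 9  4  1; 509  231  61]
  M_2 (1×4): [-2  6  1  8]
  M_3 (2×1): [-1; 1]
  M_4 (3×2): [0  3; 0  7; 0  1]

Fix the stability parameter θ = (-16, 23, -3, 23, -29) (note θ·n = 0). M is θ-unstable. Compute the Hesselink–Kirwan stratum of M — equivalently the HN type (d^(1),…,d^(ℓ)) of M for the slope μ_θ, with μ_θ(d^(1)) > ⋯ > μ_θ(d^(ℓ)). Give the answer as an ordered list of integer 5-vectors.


Interval decomposition of M: I[1,2]^2, I[1,5], I[2,2], I[4,4], I[5,5]^2.
HN type (ℓ=4): μ^(1)=23; μ^(2)=7/2; μ^(3)=-16; μ^(4)=-29

((0, 3, 0, 1, 0); (0, 1, 1, 1, 1); (3, 0, 0, 0, 0); (0, 0, 0, 0, 2))


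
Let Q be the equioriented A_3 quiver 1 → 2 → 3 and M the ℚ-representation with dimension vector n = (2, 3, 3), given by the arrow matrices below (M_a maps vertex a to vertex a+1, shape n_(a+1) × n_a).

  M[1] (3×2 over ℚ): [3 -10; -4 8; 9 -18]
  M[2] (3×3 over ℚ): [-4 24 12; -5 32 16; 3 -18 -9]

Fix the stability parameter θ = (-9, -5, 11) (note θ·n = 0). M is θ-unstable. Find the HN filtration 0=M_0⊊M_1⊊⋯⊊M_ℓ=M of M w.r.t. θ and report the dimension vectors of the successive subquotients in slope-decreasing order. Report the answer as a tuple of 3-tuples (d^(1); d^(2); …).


Via rank(M_{q-1}∘⋯∘M_p): M ≅ I[1,3]^2, I[2,2], I[3,3].
μ_θ-semistable layers: μ^(1)=11; μ^(2)=-5; μ^(3)=-9

((0, 0, 3); (0, 3, 0); (2, 0, 0))


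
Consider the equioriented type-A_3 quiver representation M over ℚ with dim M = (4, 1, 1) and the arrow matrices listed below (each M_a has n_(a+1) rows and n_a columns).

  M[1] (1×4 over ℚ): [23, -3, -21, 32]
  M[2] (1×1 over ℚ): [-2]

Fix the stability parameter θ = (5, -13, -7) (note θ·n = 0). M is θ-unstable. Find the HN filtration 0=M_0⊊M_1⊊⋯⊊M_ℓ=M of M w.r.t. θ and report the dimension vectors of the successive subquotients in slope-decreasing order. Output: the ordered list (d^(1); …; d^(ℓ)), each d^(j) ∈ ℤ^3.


Via rank(M_{q-1}∘⋯∘M_p): M ≅ I[1,1]^3, I[1,3].
μ_θ-semistable layers: μ^(1)=5; μ^(2)=-5

((3, 0, 0); (1, 1, 1))


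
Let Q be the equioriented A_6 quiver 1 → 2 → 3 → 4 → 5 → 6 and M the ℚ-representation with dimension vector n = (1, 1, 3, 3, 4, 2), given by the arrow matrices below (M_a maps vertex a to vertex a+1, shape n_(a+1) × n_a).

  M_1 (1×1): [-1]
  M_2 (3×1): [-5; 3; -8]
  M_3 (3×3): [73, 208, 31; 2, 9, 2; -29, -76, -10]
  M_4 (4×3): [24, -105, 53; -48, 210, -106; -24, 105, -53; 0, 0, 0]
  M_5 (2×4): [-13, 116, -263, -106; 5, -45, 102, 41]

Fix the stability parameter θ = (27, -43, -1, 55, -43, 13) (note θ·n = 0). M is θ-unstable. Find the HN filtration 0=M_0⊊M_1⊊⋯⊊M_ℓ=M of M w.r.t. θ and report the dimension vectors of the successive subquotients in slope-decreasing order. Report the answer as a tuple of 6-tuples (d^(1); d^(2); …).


Via rank(M_{q-1}∘⋯∘M_p): M ≅ I[1,4], I[3,4], I[3,6], I[5,5]^2, I[5,6].
μ_θ-semistable layers: μ^(1)=55; μ^(2)=13; μ^(3)=6; μ^(4)=-1; μ^(5)=-8; μ^(6)=-43

((0, 0, 0, 2, 0, 0); (0, 0, 0, 0, 0, 2); (0, 0, 0, 1, 1, 0); (0, 0, 3, 0, 0, 0); (1, 1, 0, 0, 0, 0); (0, 0, 0, 0, 3, 0))


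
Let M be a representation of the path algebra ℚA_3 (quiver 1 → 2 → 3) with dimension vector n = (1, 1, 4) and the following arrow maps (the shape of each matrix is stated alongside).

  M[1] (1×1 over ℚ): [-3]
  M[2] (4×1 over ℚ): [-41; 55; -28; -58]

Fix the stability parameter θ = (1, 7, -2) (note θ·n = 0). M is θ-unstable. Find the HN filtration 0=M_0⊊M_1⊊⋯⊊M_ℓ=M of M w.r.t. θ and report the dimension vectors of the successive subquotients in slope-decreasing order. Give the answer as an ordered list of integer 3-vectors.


Via rank(M_{q-1}∘⋯∘M_p): M ≅ I[1,3], I[3,3]^3.
μ_θ-semistable layers: μ^(1)=5/2; μ^(2)=1; μ^(3)=-2

((0, 1, 1); (1, 0, 0); (0, 0, 3))


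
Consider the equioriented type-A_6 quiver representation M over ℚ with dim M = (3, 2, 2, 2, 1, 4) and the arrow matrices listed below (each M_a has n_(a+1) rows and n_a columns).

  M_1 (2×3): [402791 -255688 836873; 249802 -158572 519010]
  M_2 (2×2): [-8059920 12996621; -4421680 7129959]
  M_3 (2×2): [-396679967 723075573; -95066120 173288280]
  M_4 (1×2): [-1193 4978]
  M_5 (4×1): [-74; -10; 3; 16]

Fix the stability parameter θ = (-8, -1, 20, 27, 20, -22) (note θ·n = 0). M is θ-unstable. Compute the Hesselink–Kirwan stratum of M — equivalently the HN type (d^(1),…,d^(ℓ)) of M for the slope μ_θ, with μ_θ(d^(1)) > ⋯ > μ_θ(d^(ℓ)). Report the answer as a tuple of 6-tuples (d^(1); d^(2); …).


Interval decomposition of M: I[1,1], I[1,2], I[1,3], I[3,6], I[4,4], I[6,6]^3.
HN type (ℓ=6): μ^(1)=27; μ^(2)=20; μ^(3)=45/4; μ^(4)=-1; μ^(5)=-8; μ^(6)=-22

((0, 0, 0, 1, 0, 0); (0, 0, 1, 0, 0, 0); (0, 0, 1, 1, 1, 1); (0, 2, 0, 0, 0, 0); (3, 0, 0, 0, 0, 0); (0, 0, 0, 0, 0, 3))


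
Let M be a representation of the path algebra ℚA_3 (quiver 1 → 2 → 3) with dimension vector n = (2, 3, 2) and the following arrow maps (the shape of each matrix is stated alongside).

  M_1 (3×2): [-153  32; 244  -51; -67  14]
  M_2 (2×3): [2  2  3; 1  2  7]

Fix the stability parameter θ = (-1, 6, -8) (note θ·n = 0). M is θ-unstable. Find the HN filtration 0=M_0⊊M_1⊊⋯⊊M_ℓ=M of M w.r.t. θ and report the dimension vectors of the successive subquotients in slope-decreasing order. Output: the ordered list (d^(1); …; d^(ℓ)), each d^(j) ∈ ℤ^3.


Interval decomposition of M: I[1,3]^2, I[2,2].
HN type (ℓ=2): μ^(1)=6; μ^(2)=-1

((0, 1, 0); (2, 2, 2))


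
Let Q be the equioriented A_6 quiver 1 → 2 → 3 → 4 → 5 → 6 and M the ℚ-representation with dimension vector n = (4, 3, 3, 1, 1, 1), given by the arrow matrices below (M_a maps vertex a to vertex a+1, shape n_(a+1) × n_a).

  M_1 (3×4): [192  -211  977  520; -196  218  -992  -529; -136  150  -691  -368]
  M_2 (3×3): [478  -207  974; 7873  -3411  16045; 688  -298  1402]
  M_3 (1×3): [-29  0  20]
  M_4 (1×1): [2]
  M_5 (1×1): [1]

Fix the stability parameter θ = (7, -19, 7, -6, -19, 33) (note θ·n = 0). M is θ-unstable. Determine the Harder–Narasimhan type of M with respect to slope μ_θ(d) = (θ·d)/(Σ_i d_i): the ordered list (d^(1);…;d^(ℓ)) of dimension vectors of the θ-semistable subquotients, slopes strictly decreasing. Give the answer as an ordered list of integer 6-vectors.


Barcode: M ≅ I[1,1], I[1,3]^2, I[1,6]. HN layers by μ_θ (3 steps, strictly decreasing):
  μ^(1)=33; μ^(2)=7; μ^(3)=-6

((0, 0, 0, 0, 0, 1); (1, 0, 2, 0, 0, 0); (3, 3, 1, 1, 1, 0))


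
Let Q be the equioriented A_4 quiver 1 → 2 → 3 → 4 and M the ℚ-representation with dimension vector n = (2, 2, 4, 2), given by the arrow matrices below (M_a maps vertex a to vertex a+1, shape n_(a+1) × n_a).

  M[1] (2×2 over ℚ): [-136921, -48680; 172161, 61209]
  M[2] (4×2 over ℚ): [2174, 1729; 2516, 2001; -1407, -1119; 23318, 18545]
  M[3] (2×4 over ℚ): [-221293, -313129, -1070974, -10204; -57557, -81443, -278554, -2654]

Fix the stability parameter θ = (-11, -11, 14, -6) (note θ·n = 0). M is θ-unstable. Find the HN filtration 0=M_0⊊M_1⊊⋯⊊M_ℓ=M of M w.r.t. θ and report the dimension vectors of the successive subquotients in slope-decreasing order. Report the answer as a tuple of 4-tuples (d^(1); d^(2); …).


Via rank(M_{q-1}∘⋯∘M_p): M ≅ I[1,3]^2, I[3,4]^2.
μ_θ-semistable layers: μ^(1)=14; μ^(2)=4; μ^(3)=-11

((0, 0, 2, 0); (0, 0, 2, 2); (2, 2, 0, 0))
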